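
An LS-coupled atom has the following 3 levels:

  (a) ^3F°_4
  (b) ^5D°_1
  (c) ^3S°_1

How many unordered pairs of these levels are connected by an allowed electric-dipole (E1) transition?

(a)–(b): forbidden (parity, ΔS, ΔJ).
(a)–(c): forbidden (parity, ΔL, ΔJ).
(b)–(c): forbidden (parity, ΔS, ΔL).
Allowed pairs: 0 of 3.

0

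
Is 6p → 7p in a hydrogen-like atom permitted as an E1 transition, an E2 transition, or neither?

Δl = 1 − 1 = +0; l_i + l_f = 2.
E1 (Δl = ±1): not satisfied.
E2 (Δl = 0,±2, l_i+l_f ≥ 2): satisfied.

E2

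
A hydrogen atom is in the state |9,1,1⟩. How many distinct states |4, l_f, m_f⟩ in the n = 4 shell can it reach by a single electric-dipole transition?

4

E1 requires Δl = ±1, so l_f ∈ {0, 2}; with 0 ≤ l_f ≤ n_f−1 = 3, the allowed l_f values are {0, 2}.
For l_f = 0: m_f ∈ {m_i−1, m_i, m_i+1} ∩ [−0, 0] = {0} → 1 state.
For l_f = 2: m_f ∈ {m_i−1, m_i, m_i+1} ∩ [−2, 2] = {0, 1, 2} → 3 states.
Total: 4.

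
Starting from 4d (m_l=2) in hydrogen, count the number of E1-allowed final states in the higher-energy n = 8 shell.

E1 requires Δl = ±1, so l_f ∈ {1, 3}; with 0 ≤ l_f ≤ n_f−1 = 7, the allowed l_f values are {1, 3}.
For l_f = 1: m_f ∈ {m_i−1, m_i, m_i+1} ∩ [−1, 1] = {1} → 1 state.
For l_f = 3: m_f ∈ {m_i−1, m_i, m_i+1} ∩ [−3, 3] = {1, 2, 3} → 3 states.
Total: 4.

4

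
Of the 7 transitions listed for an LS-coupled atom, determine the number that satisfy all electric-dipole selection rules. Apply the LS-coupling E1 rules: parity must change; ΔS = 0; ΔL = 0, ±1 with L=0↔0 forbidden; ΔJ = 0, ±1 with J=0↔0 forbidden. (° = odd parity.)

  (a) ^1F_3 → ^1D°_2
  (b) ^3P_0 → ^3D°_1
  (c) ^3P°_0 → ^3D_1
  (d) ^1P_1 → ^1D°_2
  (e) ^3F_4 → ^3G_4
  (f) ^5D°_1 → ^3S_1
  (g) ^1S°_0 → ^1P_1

5

(a) allowed
(b) allowed
(c) allowed
(d) allowed
(e) forbidden (parity fails)
(f) forbidden (ΔS, ΔL fail)
(g) allowed
Total allowed: 5 of 7.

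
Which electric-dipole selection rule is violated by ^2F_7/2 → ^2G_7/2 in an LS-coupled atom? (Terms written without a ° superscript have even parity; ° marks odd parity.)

parity

Reading off the term symbols: S 1/2→1/2, L 3→4, J 7/2→7/2, parity even→even.
Parity must change: even → even — ✗.
ΔS = 0: S: 1/2 → 1/2 — ✓.
ΔL = 0, ±1 (not L=0↔0): L: 3 → 4, ΔL = +1 — ✓.
ΔJ = 0, ±1 (not J=0↔0): J: 7/2 → 7/2, ΔJ = +0 — ✓.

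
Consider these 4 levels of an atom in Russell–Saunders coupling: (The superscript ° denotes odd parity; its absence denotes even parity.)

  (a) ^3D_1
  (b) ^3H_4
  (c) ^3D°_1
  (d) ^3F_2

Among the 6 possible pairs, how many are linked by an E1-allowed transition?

2

(a)–(b): forbidden (parity, ΔL, ΔJ).
(a)–(c): allowed.
(a)–(d): forbidden (parity).
(b)–(c): forbidden (ΔL, ΔJ).
(b)–(d): forbidden (parity, ΔL, ΔJ).
(c)–(d): allowed.
Allowed pairs: 2 of 6.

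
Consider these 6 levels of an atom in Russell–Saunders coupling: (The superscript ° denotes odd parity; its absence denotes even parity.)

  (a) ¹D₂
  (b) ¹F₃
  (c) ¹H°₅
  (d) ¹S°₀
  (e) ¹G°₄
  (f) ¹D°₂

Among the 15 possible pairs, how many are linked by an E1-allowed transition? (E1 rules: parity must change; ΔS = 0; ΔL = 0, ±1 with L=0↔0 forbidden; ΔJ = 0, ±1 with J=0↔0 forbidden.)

3

(a)–(b): forbidden (parity).
(a)–(c): forbidden (ΔL, ΔJ).
(a)–(d): forbidden (ΔL, ΔJ).
(a)–(e): forbidden (ΔL, ΔJ).
(a)–(f): allowed.
(b)–(c): forbidden (ΔL, ΔJ).
(b)–(d): forbidden (ΔL, ΔJ).
(b)–(e): allowed.
(b)–(f): allowed.
(c)–(d): forbidden (parity, ΔL, ΔJ).
(c)–(e): forbidden (parity).
(c)–(f): forbidden (parity, ΔL, ΔJ).
(d)–(e): forbidden (parity, ΔL, ΔJ).
(d)–(f): forbidden (parity, ΔL, ΔJ).
(e)–(f): forbidden (parity, ΔL, ΔJ).
Allowed pairs: 3 of 15.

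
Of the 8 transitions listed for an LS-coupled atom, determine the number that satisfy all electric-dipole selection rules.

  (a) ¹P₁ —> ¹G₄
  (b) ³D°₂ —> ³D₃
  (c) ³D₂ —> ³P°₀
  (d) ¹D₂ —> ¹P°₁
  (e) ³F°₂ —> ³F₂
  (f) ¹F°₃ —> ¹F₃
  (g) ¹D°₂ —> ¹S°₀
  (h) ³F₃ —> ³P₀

4

(a) forbidden (parity, ΔL, ΔJ fail)
(b) allowed
(c) forbidden (ΔJ fails)
(d) allowed
(e) allowed
(f) allowed
(g) forbidden (parity, ΔL, ΔJ fail)
(h) forbidden (parity, ΔL, ΔJ fail)
Total allowed: 4 of 8.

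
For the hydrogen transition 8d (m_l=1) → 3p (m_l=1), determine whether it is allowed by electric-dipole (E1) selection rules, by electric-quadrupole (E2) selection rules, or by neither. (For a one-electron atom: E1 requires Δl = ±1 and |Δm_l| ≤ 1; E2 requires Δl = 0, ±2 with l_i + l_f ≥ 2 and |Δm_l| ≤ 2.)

Δl = 1 − 2 = -1; l_i + l_f = 3.
Δm_l = +0.
E1 (Δl = ±1, |Δm_l| ≤ 1): satisfied.
E2 (Δl = 0,±2, l_i+l_f ≥ 2, |Δm_l| ≤ 2): not satisfied.

E1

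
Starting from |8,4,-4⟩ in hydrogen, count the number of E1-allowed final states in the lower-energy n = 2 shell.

E1 requires l_f ∈ {3, 5}, but neither lies in [0, 1], so no final state is reachable.
Total: 0.

0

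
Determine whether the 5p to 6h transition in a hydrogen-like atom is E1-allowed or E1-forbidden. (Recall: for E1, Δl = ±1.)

l: 1 → 5 (Δl = +4). Δl = ±1 violated.
The transition is electric-dipole forbidden.

forbidden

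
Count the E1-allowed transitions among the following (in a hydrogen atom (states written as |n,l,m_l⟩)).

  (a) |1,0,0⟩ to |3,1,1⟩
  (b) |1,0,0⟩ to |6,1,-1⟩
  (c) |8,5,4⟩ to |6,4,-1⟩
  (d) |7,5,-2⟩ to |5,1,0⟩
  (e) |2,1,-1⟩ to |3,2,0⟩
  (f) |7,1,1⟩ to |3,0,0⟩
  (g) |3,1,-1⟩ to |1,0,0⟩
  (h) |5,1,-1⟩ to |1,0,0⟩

6

(a) allowed
(b) allowed
(c) forbidden — Δm_l = -5 (E1 requires Δm_l = 0, ±1)
(d) forbidden — Δl = -4 (E1 requires Δl = ±1); Δm_l = +2 (E1 requires Δm_l = 0, ±1)
(e) allowed
(f) allowed
(g) allowed
(h) allowed
Total allowed: 6 of 8.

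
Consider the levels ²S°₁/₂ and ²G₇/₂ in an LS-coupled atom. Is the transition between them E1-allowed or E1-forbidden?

forbidden

Parity must change: odd → even — ok.
ΔL = 0, ±1 (not L=0↔0): L: 0 → 4, ΔL = +4 — fails.
ΔJ = 0, ±1 (not J=0↔0): J: 1/2 → 7/2, ΔJ = +3 — fails.
ΔS = 0: S: 1/2 → 1/2 — ok.
Rule(s) violated: ΔL, ΔJ.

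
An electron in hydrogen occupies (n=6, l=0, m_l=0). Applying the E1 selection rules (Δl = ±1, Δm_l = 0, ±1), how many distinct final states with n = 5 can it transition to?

3

E1 requires Δl = ±1, so l_f ∈ {-1, 1}; with 0 ≤ l_f ≤ n_f−1 = 4, the allowed l_f values are {1}.
For l_f = 1: m_f ∈ {m_i−1, m_i, m_i+1} ∩ [−1, 1] = {-1, 0, 1} → 3 states.
Total: 3.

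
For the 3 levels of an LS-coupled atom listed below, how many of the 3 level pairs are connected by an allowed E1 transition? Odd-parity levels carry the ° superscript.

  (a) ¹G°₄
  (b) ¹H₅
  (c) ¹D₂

(a)–(b): allowed.
(a)–(c): forbidden (ΔL, ΔJ).
(b)–(c): forbidden (parity, ΔL, ΔJ).
Allowed pairs: 1 of 3.

1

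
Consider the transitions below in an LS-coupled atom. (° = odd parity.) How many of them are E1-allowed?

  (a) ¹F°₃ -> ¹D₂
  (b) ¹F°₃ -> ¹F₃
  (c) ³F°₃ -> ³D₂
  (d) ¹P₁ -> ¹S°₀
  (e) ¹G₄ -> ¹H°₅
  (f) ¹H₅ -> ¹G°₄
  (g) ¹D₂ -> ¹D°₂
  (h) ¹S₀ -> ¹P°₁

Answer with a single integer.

8

(a) allowed
(b) allowed
(c) allowed
(d) allowed
(e) allowed
(f) allowed
(g) allowed
(h) allowed
Total allowed: 8 of 8.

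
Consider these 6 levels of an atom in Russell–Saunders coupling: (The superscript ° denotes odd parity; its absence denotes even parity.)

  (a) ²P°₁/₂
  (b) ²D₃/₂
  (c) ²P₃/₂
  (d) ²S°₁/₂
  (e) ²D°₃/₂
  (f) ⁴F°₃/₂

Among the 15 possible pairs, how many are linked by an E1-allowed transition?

(a)–(b): allowed.
(a)–(c): allowed.
(a)–(d): forbidden (parity).
(a)–(e): forbidden (parity).
(a)–(f): forbidden (parity, ΔS, ΔL).
(b)–(c): forbidden (parity).
(b)–(d): forbidden (ΔL).
(b)–(e): allowed.
(b)–(f): forbidden (ΔS).
(c)–(d): allowed.
(c)–(e): allowed.
(c)–(f): forbidden (ΔS, ΔL).
(d)–(e): forbidden (parity, ΔL).
(d)–(f): forbidden (parity, ΔS, ΔL).
(e)–(f): forbidden (parity, ΔS).
Allowed pairs: 5 of 15.

5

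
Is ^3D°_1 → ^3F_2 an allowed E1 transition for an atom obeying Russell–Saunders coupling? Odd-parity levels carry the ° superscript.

allowed

ΔJ = 0, ±1 (not J=0↔0): J: 1 → 2, ΔJ = +1 — satisfied.
Parity must change: odd → even — satisfied.
ΔS = 0: S: 1 → 1 — satisfied.
ΔL = 0, ±1 (not L=0↔0): L: 2 → 3, ΔL = +1 — satisfied.
All four E1 rules are satisfied.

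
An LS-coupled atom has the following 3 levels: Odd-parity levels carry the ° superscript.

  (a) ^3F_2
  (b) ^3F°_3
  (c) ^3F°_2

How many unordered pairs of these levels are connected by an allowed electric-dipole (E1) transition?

(a)–(b): allowed.
(a)–(c): allowed.
(b)–(c): forbidden (parity).
Allowed pairs: 2 of 3.

2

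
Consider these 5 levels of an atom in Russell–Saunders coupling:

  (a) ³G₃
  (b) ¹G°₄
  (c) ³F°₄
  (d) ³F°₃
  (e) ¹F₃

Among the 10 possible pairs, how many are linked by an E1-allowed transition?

(a)–(b): forbidden (ΔS).
(a)–(c): allowed.
(a)–(d): allowed.
(a)–(e): forbidden (parity, ΔS).
(b)–(c): forbidden (parity, ΔS).
(b)–(d): forbidden (parity, ΔS).
(b)–(e): allowed.
(c)–(d): forbidden (parity).
(c)–(e): forbidden (ΔS).
(d)–(e): forbidden (ΔS).
Allowed pairs: 3 of 10.

3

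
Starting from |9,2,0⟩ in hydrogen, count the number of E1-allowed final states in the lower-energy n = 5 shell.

E1 requires Δl = ±1, so l_f ∈ {1, 3}; with 0 ≤ l_f ≤ n_f−1 = 4, the allowed l_f values are {1, 3}.
For l_f = 1: m_f ∈ {m_i−1, m_i, m_i+1} ∩ [−1, 1] = {-1, 0, 1} → 3 states.
For l_f = 3: m_f ∈ {m_i−1, m_i, m_i+1} ∩ [−3, 3] = {-1, 0, 1} → 3 states.
Total: 6.

6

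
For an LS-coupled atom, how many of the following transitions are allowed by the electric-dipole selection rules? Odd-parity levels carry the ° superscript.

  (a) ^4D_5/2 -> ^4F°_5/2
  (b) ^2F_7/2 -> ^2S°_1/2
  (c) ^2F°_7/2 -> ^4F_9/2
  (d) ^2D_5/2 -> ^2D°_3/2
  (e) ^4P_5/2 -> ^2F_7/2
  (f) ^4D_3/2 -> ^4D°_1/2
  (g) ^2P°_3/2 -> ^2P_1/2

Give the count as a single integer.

(a) allowed
(b) forbidden (ΔL, ΔJ fail)
(c) forbidden (ΔS fails)
(d) allowed
(e) forbidden (parity, ΔS, ΔL fail)
(f) allowed
(g) allowed
Total allowed: 4 of 7.

4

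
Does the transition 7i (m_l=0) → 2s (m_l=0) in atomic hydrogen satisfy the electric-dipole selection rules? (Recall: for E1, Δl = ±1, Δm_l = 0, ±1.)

forbidden

l: 6 → 0 (Δl = -6). Δl = ±1 violated.
m_l: 0 → 0 (Δm_l = +0). |Δm_l| ≤ 1 satisfied.
The transition is electric-dipole forbidden.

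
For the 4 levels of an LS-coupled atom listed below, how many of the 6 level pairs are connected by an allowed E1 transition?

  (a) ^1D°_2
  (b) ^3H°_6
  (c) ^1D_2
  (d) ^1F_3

(a)–(b): forbidden (parity, ΔS, ΔL, ΔJ).
(a)–(c): allowed.
(a)–(d): allowed.
(b)–(c): forbidden (ΔS, ΔL, ΔJ).
(b)–(d): forbidden (ΔS, ΔL, ΔJ).
(c)–(d): forbidden (parity).
Allowed pairs: 2 of 6.

2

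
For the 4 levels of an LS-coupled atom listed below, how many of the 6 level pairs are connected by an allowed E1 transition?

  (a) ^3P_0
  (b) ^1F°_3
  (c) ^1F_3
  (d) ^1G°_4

(a)–(b): forbidden (ΔS, ΔL, ΔJ).
(a)–(c): forbidden (parity, ΔS, ΔL, ΔJ).
(a)–(d): forbidden (ΔS, ΔL, ΔJ).
(b)–(c): allowed.
(b)–(d): forbidden (parity).
(c)–(d): allowed.
Allowed pairs: 2 of 6.

2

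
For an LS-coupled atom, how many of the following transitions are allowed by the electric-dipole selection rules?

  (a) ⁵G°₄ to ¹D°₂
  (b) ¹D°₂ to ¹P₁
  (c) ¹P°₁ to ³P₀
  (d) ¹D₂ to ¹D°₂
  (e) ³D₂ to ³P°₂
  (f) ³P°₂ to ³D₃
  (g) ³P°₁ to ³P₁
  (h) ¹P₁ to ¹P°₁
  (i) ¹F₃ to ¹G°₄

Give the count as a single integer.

(a) forbidden (parity, ΔS, ΔL, ΔJ fail)
(b) allowed
(c) forbidden (ΔS fails)
(d) allowed
(e) allowed
(f) allowed
(g) allowed
(h) allowed
(i) allowed
Total allowed: 7 of 9.

7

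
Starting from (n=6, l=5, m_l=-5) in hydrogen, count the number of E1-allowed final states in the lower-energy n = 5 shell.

E1 requires Δl = ±1, so l_f ∈ {4, 6}; with 0 ≤ l_f ≤ n_f−1 = 4, the allowed l_f values are {4}.
For l_f = 4: m_f ∈ {m_i−1, m_i, m_i+1} ∩ [−4, 4] = {-4} → 1 state.
Total: 1.

1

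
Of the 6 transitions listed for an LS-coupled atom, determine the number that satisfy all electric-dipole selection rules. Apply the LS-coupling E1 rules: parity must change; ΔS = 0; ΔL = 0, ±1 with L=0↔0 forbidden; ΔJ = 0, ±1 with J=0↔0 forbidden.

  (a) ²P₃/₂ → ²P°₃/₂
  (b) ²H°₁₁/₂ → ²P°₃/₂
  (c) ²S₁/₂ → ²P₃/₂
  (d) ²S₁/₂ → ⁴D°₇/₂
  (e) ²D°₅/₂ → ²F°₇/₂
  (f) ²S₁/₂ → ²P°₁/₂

2

(a) allowed
(b) forbidden (parity, ΔL, ΔJ fail)
(c) forbidden (parity fails)
(d) forbidden (ΔS, ΔL, ΔJ fail)
(e) forbidden (parity fails)
(f) allowed
Total allowed: 2 of 6.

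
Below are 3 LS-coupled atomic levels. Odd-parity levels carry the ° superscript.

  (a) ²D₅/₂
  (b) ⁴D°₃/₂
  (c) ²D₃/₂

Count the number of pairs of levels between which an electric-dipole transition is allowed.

(a)–(b): forbidden (ΔS).
(a)–(c): forbidden (parity).
(b)–(c): forbidden (ΔS).
Allowed pairs: 0 of 3.

0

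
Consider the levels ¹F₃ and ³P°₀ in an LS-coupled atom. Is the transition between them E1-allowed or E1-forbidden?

Parity must change: even → odd — satisfied.
ΔL = 0, ±1 (not L=0↔0): L: 3 → 1, ΔL = -2 — violated.
ΔJ = 0, ±1 (not J=0↔0): J: 3 → 0, ΔJ = -3 — violated.
ΔS = 0: S: 0 → 1 — violated.
Rule(s) violated: ΔS, ΔL, ΔJ.

forbidden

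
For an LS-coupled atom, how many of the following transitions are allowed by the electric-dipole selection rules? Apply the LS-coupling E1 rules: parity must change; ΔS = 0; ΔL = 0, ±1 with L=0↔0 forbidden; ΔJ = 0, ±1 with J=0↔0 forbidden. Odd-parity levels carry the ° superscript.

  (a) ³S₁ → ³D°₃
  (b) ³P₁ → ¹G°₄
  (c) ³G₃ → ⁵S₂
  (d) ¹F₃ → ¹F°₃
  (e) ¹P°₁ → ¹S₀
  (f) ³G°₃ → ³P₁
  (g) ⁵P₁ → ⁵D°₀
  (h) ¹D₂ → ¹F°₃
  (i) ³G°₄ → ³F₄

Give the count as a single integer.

5

(a) forbidden (ΔL, ΔJ fail)
(b) forbidden (ΔS, ΔL, ΔJ fail)
(c) forbidden (parity, ΔS, ΔL fail)
(d) allowed
(e) allowed
(f) forbidden (ΔL, ΔJ fail)
(g) allowed
(h) allowed
(i) allowed
Total allowed: 5 of 9.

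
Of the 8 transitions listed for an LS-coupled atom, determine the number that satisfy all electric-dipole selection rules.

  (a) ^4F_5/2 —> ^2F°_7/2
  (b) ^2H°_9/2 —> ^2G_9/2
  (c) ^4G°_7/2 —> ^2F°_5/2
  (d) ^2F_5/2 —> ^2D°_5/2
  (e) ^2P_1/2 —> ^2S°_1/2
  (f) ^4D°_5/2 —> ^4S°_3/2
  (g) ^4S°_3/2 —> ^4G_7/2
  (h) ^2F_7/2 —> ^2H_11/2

3

(a) forbidden (ΔS fails)
(b) allowed
(c) forbidden (parity, ΔS fail)
(d) allowed
(e) allowed
(f) forbidden (parity, ΔL fail)
(g) forbidden (ΔL, ΔJ fail)
(h) forbidden (parity, ΔL, ΔJ fail)
Total allowed: 3 of 8.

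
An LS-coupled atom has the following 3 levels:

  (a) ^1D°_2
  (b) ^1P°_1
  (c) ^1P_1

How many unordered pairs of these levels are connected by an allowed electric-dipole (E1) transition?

(a)–(b): forbidden (parity).
(a)–(c): allowed.
(b)–(c): allowed.
Allowed pairs: 2 of 3.

2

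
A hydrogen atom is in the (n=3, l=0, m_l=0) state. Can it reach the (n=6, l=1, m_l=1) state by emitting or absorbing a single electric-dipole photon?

Δl = 1 − 0 = +1; the E1 rule Δl = ±1 is passes.
Δm_l = 1 − (0) = +1. E1 requires Δm_l = 0, ±1: passes.
All E1 selection rules are satisfied.

allowed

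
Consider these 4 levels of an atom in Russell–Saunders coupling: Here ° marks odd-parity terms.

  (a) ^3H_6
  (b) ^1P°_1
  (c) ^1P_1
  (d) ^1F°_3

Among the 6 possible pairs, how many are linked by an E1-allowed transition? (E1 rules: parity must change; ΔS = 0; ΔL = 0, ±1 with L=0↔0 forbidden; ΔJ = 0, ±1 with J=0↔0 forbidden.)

(a)–(b): forbidden (ΔS, ΔL, ΔJ).
(a)–(c): forbidden (parity, ΔS, ΔL, ΔJ).
(a)–(d): forbidden (ΔS, ΔL, ΔJ).
(b)–(c): allowed.
(b)–(d): forbidden (parity, ΔL, ΔJ).
(c)–(d): forbidden (ΔL, ΔJ).
Allowed pairs: 1 of 6.

1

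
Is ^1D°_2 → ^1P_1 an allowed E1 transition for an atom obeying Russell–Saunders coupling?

allowed

Reading off the term symbols: S 0→0, L 2→1, J 2→1, parity odd→even.
Parity must change: odd → even — satisfied.
ΔS = 0: S: 0 → 0 — satisfied.
ΔL = 0, ±1 (not L=0↔0): L: 2 → 1, ΔL = -1 — satisfied.
ΔJ = 0, ±1 (not J=0↔0): J: 2 → 1, ΔJ = -1 — satisfied.
All four E1 rules are satisfied.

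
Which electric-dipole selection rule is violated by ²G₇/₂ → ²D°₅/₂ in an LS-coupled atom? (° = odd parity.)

Parity must change: even → odd — ✓.
ΔS = 0: S: 1/2 → 1/2 — ✓.
ΔL = 0, ±1 (not L=0↔0): L: 4 → 2, ΔL = -2 — ✗.
ΔJ = 0, ±1 (not J=0↔0): J: 7/2 → 5/2, ΔJ = -1 — ✓.

the ΔL = 0, ±1 rule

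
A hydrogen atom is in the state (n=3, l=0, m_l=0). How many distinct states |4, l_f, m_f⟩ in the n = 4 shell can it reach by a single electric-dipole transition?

3

E1 requires Δl = ±1, so l_f ∈ {-1, 1}; with 0 ≤ l_f ≤ n_f−1 = 3, the allowed l_f values are {1}.
For l_f = 1: m_f ∈ {m_i−1, m_i, m_i+1} ∩ [−1, 1] = {-1, 0, 1} → 3 states.
Total: 3.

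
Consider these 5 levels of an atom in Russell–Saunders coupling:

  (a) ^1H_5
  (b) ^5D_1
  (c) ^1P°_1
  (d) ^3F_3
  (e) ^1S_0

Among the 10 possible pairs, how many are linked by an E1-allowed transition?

1

(a)–(b): forbidden (parity, ΔS, ΔL, ΔJ).
(a)–(c): forbidden (ΔL, ΔJ).
(a)–(d): forbidden (parity, ΔS, ΔL, ΔJ).
(a)–(e): forbidden (parity, ΔL, ΔJ).
(b)–(c): forbidden (ΔS).
(b)–(d): forbidden (parity, ΔS, ΔJ).
(b)–(e): forbidden (parity, ΔS, ΔL).
(c)–(d): forbidden (ΔS, ΔL, ΔJ).
(c)–(e): allowed.
(d)–(e): forbidden (parity, ΔS, ΔL, ΔJ).
Allowed pairs: 1 of 10.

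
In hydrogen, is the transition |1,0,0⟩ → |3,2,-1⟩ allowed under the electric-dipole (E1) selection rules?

l: 0 → 2 (Δl = +2). Δl = ±1 violated.
Δm_l = -1 − (0) = -1. E1 requires Δm_l = 0, ±1: satisfied.
The transition is electric-dipole forbidden.

forbidden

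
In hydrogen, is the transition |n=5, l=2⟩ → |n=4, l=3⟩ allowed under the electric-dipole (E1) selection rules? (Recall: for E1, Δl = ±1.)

allowed

l: 2 → 3 (Δl = +1). Δl = ±1 ✓.
All E1 selection rules are satisfied.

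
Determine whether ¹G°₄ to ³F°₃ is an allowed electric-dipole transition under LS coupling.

Reading off the term symbols: S 0→1, L 4→3, J 4→3, parity odd→odd.
ΔJ = 0, ±1 (not J=0↔0): J: 4 → 3, ΔJ = -1 — passes.
ΔL = 0, ±1 (not L=0↔0): L: 4 → 3, ΔL = -1 — passes.
ΔS = 0: S: 0 → 1 — fails.
Parity must change: odd → odd — fails.
Rule(s) violated: parity, ΔS.

forbidden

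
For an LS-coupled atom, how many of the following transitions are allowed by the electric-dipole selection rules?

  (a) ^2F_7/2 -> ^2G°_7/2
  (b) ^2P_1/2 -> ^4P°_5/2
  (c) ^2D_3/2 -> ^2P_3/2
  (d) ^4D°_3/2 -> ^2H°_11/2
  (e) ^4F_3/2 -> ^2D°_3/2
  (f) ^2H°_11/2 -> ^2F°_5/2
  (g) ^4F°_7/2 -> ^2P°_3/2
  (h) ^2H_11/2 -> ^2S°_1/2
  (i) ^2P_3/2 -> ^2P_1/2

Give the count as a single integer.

(a) allowed
(b) forbidden (ΔS, ΔJ fail)
(c) forbidden (parity fails)
(d) forbidden (parity, ΔS, ΔL, ΔJ fail)
(e) forbidden (ΔS fails)
(f) forbidden (parity, ΔL, ΔJ fail)
(g) forbidden (parity, ΔS, ΔL, ΔJ fail)
(h) forbidden (ΔL, ΔJ fail)
(i) forbidden (parity fails)
Total allowed: 1 of 9.

1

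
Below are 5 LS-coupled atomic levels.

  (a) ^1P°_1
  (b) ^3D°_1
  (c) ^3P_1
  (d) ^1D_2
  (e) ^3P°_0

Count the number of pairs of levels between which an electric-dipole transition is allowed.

(a)–(b): forbidden (parity, ΔS).
(a)–(c): forbidden (ΔS).
(a)–(d): allowed.
(a)–(e): forbidden (parity, ΔS).
(b)–(c): allowed.
(b)–(d): forbidden (ΔS).
(b)–(e): forbidden (parity).
(c)–(d): forbidden (parity, ΔS).
(c)–(e): allowed.
(d)–(e): forbidden (ΔS, ΔJ).
Allowed pairs: 3 of 10.

3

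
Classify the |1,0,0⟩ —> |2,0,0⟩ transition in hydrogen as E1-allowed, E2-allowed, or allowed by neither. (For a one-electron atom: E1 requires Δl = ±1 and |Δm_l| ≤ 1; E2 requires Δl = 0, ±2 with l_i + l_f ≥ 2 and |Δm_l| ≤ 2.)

Δl = 0 − 0 = +0; l_i + l_f = 0.
Δm_l = +0.
E1 (Δl = ±1, |Δm_l| ≤ 1): not satisfied.
E2 (Δl = 0,±2, l_i+l_f ≥ 2, |Δm_l| ≤ 2): not satisfied.

neither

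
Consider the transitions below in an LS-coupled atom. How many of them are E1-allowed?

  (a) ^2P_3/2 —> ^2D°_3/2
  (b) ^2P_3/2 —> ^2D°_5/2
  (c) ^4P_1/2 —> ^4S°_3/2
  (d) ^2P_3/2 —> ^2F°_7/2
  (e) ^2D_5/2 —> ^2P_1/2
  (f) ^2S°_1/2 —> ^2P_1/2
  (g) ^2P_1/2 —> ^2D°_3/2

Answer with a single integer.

5

(a) allowed
(b) allowed
(c) allowed
(d) forbidden (ΔL, ΔJ fail)
(e) forbidden (parity, ΔJ fail)
(f) allowed
(g) allowed
Total allowed: 5 of 7.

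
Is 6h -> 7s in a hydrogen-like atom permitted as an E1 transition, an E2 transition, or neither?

Δl = 0 − 5 = -5; l_i + l_f = 5.
E1 (Δl = ±1): not satisfied.
E2 (Δl = 0,±2, l_i+l_f ≥ 2): not satisfied.

neither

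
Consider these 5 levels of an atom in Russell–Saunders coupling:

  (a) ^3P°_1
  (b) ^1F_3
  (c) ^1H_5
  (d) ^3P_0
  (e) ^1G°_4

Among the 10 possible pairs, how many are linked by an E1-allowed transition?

3

(a)–(b): forbidden (ΔS, ΔL, ΔJ).
(a)–(c): forbidden (ΔS, ΔL, ΔJ).
(a)–(d): allowed.
(a)–(e): forbidden (parity, ΔS, ΔL, ΔJ).
(b)–(c): forbidden (parity, ΔL, ΔJ).
(b)–(d): forbidden (parity, ΔS, ΔL, ΔJ).
(b)–(e): allowed.
(c)–(d): forbidden (parity, ΔS, ΔL, ΔJ).
(c)–(e): allowed.
(d)–(e): forbidden (ΔS, ΔL, ΔJ).
Allowed pairs: 3 of 10.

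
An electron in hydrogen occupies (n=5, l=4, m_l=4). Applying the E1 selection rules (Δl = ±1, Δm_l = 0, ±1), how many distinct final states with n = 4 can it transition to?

E1 requires Δl = ±1, so l_f ∈ {3, 5}; with 0 ≤ l_f ≤ n_f−1 = 3, the allowed l_f values are {3}.
For l_f = 3: m_f ∈ {m_i−1, m_i, m_i+1} ∩ [−3, 3] = {3} → 1 state.
Total: 1.

1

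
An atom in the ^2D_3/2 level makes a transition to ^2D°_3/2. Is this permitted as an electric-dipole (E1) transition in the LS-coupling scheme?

Reading off the term symbols: S 1/2→1/2, L 2→2, J 3/2→3/2, parity even→odd.
Parity must change: even → odd — ok.
ΔS = 0: S: 1/2 → 1/2 — ok.
ΔL = 0, ±1 (not L=0↔0): L: 2 → 2, ΔL = +0 — ok.
ΔJ = 0, ±1 (not J=0↔0): J: 3/2 → 3/2, ΔJ = +0 — ok.
All four E1 rules are satisfied.

allowed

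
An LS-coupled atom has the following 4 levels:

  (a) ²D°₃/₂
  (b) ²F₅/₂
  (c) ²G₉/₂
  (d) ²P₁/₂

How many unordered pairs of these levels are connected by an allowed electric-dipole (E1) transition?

2

(a)–(b): allowed.
(a)–(c): forbidden (ΔL, ΔJ).
(a)–(d): allowed.
(b)–(c): forbidden (parity, ΔJ).
(b)–(d): forbidden (parity, ΔL, ΔJ).
(c)–(d): forbidden (parity, ΔL, ΔJ).
Allowed pairs: 2 of 6.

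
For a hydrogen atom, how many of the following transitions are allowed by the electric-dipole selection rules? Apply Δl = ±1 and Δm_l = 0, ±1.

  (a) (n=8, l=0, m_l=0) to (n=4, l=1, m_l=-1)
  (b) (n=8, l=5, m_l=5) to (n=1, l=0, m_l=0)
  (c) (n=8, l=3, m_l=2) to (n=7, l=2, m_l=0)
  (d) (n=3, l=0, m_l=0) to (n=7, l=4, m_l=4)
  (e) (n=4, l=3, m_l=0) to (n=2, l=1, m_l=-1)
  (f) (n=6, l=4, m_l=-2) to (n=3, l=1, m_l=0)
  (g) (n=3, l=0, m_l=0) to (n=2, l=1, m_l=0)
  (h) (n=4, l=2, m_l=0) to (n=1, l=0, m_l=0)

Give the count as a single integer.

(a) allowed
(b) forbidden — Δl = -5 (E1 requires Δl = ±1); Δm_l = -5 (E1 requires Δm_l = 0, ±1)
(c) forbidden — Δm_l = -2 (E1 requires Δm_l = 0, ±1)
(d) forbidden — Δl = +4 (E1 requires Δl = ±1); Δm_l = +4 (E1 requires Δm_l = 0, ±1)
(e) forbidden — Δl = -2 (E1 requires Δl = ±1)
(f) forbidden — Δl = -3 (E1 requires Δl = ±1); Δm_l = +2 (E1 requires Δm_l = 0, ±1)
(g) allowed
(h) forbidden — Δl = -2 (E1 requires Δl = ±1)
Total allowed: 2 of 8.

2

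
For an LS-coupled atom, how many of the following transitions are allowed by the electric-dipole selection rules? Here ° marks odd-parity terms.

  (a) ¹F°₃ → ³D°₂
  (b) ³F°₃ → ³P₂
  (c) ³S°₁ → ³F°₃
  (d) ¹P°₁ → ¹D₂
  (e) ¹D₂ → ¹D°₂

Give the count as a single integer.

(a) forbidden (parity, ΔS fail)
(b) forbidden (ΔL fails)
(c) forbidden (parity, ΔL, ΔJ fail)
(d) allowed
(e) allowed
Total allowed: 2 of 5.

2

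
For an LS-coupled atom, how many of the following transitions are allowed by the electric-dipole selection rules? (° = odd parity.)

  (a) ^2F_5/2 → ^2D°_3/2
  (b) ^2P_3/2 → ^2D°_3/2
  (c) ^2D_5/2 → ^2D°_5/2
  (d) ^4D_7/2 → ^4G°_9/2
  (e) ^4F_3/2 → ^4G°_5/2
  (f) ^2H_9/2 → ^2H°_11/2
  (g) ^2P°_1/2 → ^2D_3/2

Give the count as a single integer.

(a) allowed
(b) allowed
(c) allowed
(d) forbidden (ΔL fails)
(e) allowed
(f) allowed
(g) allowed
Total allowed: 6 of 7.

6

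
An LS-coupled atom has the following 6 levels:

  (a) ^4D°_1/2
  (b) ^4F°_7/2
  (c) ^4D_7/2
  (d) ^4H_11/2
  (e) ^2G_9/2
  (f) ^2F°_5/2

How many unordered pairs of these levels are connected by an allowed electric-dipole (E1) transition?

(a)–(b): forbidden (parity, ΔJ).
(a)–(c): forbidden (ΔJ).
(a)–(d): forbidden (ΔL, ΔJ).
(a)–(e): forbidden (ΔS, ΔL, ΔJ).
(a)–(f): forbidden (parity, ΔS, ΔJ).
(b)–(c): allowed.
(b)–(d): forbidden (ΔL, ΔJ).
(b)–(e): forbidden (ΔS).
(b)–(f): forbidden (parity, ΔS).
(c)–(d): forbidden (parity, ΔL, ΔJ).
(c)–(e): forbidden (parity, ΔS, ΔL).
(c)–(f): forbidden (ΔS).
(d)–(e): forbidden (parity, ΔS).
(d)–(f): forbidden (ΔS, ΔL, ΔJ).
(e)–(f): forbidden (ΔJ).
Allowed pairs: 1 of 15.

1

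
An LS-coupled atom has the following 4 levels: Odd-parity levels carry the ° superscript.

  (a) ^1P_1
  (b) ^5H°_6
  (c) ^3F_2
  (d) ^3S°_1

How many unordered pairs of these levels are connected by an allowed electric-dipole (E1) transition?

0

(a)–(b): forbidden (ΔS, ΔL, ΔJ).
(a)–(c): forbidden (parity, ΔS, ΔL).
(a)–(d): forbidden (ΔS).
(b)–(c): forbidden (ΔS, ΔL, ΔJ).
(b)–(d): forbidden (parity, ΔS, ΔL, ΔJ).
(c)–(d): forbidden (ΔL).
Allowed pairs: 0 of 6.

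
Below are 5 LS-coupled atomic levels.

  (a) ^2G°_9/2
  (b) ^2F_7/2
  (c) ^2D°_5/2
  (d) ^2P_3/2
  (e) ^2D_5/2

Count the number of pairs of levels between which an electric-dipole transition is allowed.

(a)–(b): allowed.
(a)–(c): forbidden (parity, ΔL, ΔJ).
(a)–(d): forbidden (ΔL, ΔJ).
(a)–(e): forbidden (ΔL, ΔJ).
(b)–(c): allowed.
(b)–(d): forbidden (parity, ΔL, ΔJ).
(b)–(e): forbidden (parity).
(c)–(d): allowed.
(c)–(e): allowed.
(d)–(e): forbidden (parity).
Allowed pairs: 4 of 10.

4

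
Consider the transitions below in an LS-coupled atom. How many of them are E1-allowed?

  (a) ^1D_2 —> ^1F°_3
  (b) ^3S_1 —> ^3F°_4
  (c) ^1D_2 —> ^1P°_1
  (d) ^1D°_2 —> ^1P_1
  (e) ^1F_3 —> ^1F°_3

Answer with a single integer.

(a) allowed
(b) forbidden (ΔL, ΔJ fail)
(c) allowed
(d) allowed
(e) allowed
Total allowed: 4 of 5.

4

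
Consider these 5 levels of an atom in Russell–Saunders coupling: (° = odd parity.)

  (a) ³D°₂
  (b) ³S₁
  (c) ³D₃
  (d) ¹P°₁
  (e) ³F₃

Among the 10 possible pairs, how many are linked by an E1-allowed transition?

(a)–(b): forbidden (ΔL).
(a)–(c): allowed.
(a)–(d): forbidden (parity, ΔS).
(a)–(e): allowed.
(b)–(c): forbidden (parity, ΔL, ΔJ).
(b)–(d): forbidden (ΔS).
(b)–(e): forbidden (parity, ΔL, ΔJ).
(c)–(d): forbidden (ΔS, ΔJ).
(c)–(e): forbidden (parity).
(d)–(e): forbidden (ΔS, ΔL, ΔJ).
Allowed pairs: 2 of 10.

2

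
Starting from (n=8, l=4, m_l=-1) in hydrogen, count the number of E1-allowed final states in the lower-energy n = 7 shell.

E1 requires Δl = ±1, so l_f ∈ {3, 5}; with 0 ≤ l_f ≤ n_f−1 = 6, the allowed l_f values are {3, 5}.
For l_f = 3: m_f ∈ {m_i−1, m_i, m_i+1} ∩ [−3, 3] = {-2, -1, 0} → 3 states.
For l_f = 5: m_f ∈ {m_i−1, m_i, m_i+1} ∩ [−5, 5] = {-2, -1, 0} → 3 states.
Total: 6.

6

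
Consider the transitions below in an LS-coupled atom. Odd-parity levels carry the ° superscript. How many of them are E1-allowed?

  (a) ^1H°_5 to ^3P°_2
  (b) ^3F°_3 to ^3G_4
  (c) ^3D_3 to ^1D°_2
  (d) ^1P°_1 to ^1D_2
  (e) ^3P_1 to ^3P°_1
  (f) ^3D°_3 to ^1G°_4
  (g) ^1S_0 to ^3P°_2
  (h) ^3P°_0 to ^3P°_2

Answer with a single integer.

3

(a) forbidden (parity, ΔS, ΔL, ΔJ fail)
(b) allowed
(c) forbidden (ΔS fails)
(d) allowed
(e) allowed
(f) forbidden (parity, ΔS, ΔL fail)
(g) forbidden (ΔS, ΔJ fail)
(h) forbidden (parity, ΔJ fail)
Total allowed: 3 of 8.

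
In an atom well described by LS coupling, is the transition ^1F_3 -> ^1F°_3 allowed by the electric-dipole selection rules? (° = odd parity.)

ΔL = 0, ±1 (not L=0↔0): L: 3 → 3, ΔL = +0 — ok.
ΔS = 0: S: 0 → 0 — ok.
Parity must change: even → odd — ok.
ΔJ = 0, ±1 (not J=0↔0): J: 3 → 3, ΔJ = +0 — ok.
All four E1 rules are satisfied.

allowed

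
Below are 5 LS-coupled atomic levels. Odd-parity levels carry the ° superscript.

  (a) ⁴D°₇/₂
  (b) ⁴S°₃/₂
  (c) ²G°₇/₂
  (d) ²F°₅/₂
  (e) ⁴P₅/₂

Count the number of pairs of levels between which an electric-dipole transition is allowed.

(a)–(b): forbidden (parity, ΔL, ΔJ).
(a)–(c): forbidden (parity, ΔS, ΔL).
(a)–(d): forbidden (parity, ΔS).
(a)–(e): allowed.
(b)–(c): forbidden (parity, ΔS, ΔL, ΔJ).
(b)–(d): forbidden (parity, ΔS, ΔL).
(b)–(e): allowed.
(c)–(d): forbidden (parity).
(c)–(e): forbidden (ΔS, ΔL).
(d)–(e): forbidden (ΔS, ΔL).
Allowed pairs: 2 of 10.

2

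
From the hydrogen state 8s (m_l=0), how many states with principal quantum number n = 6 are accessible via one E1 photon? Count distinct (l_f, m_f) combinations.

3

E1 requires Δl = ±1, so l_f ∈ {-1, 1}; with 0 ≤ l_f ≤ n_f−1 = 5, the allowed l_f values are {1}.
For l_f = 1: m_f ∈ {m_i−1, m_i, m_i+1} ∩ [−1, 1] = {-1, 0, 1} → 3 states.
Total: 3.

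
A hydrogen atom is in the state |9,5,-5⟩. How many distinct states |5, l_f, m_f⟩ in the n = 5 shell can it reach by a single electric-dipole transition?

E1 requires Δl = ±1, so l_f ∈ {4, 6}; with 0 ≤ l_f ≤ n_f−1 = 4, the allowed l_f values are {4}.
For l_f = 4: m_f ∈ {m_i−1, m_i, m_i+1} ∩ [−4, 4] = {-4} → 1 state.
Total: 1.

1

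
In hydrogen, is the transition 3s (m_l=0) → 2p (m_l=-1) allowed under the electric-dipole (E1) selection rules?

allowed

Δl = 1 − 0 = +1; the E1 rule Δl = ±1 is passes.
m_l: 0 → -1 (Δm_l = -1). |Δm_l| ≤ 1 passes.
All E1 selection rules are satisfied.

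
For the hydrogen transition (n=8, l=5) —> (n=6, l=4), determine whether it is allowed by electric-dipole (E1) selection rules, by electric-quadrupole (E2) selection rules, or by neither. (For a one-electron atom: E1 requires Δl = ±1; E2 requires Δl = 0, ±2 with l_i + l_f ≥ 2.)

Δl = 4 − 5 = -1; l_i + l_f = 9.
E1 (Δl = ±1): satisfied.
E2 (Δl = 0,±2, l_i+l_f ≥ 2): not satisfied.

E1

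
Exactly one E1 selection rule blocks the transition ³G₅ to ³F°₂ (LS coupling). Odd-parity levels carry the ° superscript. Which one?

the ΔJ = 0, ±1 rule

Initial level: S=1, L=4, J=5, parity even. Final level: S=1, L=3, J=2, parity odd.
Parity must change: even → odd — ok.
ΔS = 0: S: 1 → 1 — ok.
ΔL = 0, ±1 (not L=0↔0): L: 4 → 3, ΔL = -1 — ok.
ΔJ = 0, ±1 (not J=0↔0): J: 5 → 2, ΔJ = -3 — fails.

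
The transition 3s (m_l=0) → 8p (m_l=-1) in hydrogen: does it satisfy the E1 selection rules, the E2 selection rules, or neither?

E1

Δl = 1 − 0 = +1; l_i + l_f = 1.
Δm_l = -1.
E1 (Δl = ±1, |Δm_l| ≤ 1): satisfied.
E2 (Δl = 0,±2, l_i+l_f ≥ 2, |Δm_l| ≤ 2): not satisfied.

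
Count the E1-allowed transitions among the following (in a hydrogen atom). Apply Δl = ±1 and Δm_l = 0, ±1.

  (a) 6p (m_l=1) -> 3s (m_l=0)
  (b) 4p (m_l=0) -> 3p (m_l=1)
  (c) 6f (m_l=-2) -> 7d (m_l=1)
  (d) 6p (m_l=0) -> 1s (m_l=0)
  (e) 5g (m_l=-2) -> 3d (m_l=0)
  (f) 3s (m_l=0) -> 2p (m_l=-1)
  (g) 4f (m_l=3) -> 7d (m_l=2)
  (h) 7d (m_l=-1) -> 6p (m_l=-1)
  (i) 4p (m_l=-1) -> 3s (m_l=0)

6

(a) allowed
(b) forbidden — Δl = +0 (E1 requires Δl = ±1)
(c) forbidden — Δm_l = +3 (E1 requires Δm_l = 0, ±1)
(d) allowed
(e) forbidden — Δl = -2 (E1 requires Δl = ±1); Δm_l = +2 (E1 requires Δm_l = 0, ±1)
(f) allowed
(g) allowed
(h) allowed
(i) allowed
Total allowed: 6 of 9.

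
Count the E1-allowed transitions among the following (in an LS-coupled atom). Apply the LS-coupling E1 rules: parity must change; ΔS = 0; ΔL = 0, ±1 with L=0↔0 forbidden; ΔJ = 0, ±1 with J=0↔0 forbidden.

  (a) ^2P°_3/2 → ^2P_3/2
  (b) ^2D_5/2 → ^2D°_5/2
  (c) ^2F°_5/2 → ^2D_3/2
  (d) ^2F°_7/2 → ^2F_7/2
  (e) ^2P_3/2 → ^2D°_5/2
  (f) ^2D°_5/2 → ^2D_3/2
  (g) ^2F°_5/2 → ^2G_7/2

7

(a) allowed
(b) allowed
(c) allowed
(d) allowed
(e) allowed
(f) allowed
(g) allowed
Total allowed: 7 of 7.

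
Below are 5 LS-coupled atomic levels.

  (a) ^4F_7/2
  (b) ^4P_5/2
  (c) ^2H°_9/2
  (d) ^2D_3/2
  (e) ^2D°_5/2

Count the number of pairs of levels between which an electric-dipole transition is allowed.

(a)–(b): forbidden (parity, ΔL).
(a)–(c): forbidden (ΔS, ΔL).
(a)–(d): forbidden (parity, ΔS, ΔJ).
(a)–(e): forbidden (ΔS).
(b)–(c): forbidden (ΔS, ΔL, ΔJ).
(b)–(d): forbidden (parity, ΔS).
(b)–(e): forbidden (ΔS).
(c)–(d): forbidden (ΔL, ΔJ).
(c)–(e): forbidden (parity, ΔL, ΔJ).
(d)–(e): allowed.
Allowed pairs: 1 of 10.

1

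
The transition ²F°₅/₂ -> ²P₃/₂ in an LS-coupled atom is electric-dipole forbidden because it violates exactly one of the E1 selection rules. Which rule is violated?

Initial level: S=1/2, L=3, J=5/2, parity odd. Final level: S=1/2, L=1, J=3/2, parity even.
Parity must change: odd → even — passes.
ΔS = 0: S: 1/2 → 1/2 — passes.
ΔL = 0, ±1 (not L=0↔0): L: 3 → 1, ΔL = -2 — fails.
ΔJ = 0, ±1 (not J=0↔0): J: 5/2 → 3/2, ΔJ = -1 — passes.

the ΔL = 0, ±1 rule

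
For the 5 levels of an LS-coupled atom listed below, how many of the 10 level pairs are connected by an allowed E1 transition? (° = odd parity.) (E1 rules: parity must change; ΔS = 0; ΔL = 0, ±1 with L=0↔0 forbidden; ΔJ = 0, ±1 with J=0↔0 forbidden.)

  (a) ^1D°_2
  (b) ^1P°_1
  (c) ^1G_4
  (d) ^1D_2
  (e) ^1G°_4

(a)–(b): forbidden (parity).
(a)–(c): forbidden (ΔL, ΔJ).
(a)–(d): allowed.
(a)–(e): forbidden (parity, ΔL, ΔJ).
(b)–(c): forbidden (ΔL, ΔJ).
(b)–(d): allowed.
(b)–(e): forbidden (parity, ΔL, ΔJ).
(c)–(d): forbidden (parity, ΔL, ΔJ).
(c)–(e): allowed.
(d)–(e): forbidden (ΔL, ΔJ).
Allowed pairs: 3 of 10.

3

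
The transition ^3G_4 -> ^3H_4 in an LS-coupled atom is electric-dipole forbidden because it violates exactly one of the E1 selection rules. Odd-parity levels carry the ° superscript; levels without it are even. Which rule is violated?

parity

Parity must change: even → even — ✗.
ΔS = 0: S: 1 → 1 — ✓.
ΔL = 0, ±1 (not L=0↔0): L: 4 → 5, ΔL = +1 — ✓.
ΔJ = 0, ±1 (not J=0↔0): J: 4 → 4, ΔJ = +0 — ✓.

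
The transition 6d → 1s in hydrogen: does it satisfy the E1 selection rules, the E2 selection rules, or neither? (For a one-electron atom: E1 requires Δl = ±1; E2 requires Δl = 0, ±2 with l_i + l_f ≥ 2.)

Δl = 0 − 2 = -2; l_i + l_f = 2.
E1 (Δl = ±1): not satisfied.
E2 (Δl = 0,±2, l_i+l_f ≥ 2): satisfied.

E2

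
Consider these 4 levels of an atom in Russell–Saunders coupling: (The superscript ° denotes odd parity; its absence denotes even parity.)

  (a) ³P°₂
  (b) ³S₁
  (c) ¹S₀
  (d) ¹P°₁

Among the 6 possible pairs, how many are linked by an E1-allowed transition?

2

(a)–(b): allowed.
(a)–(c): forbidden (ΔS, ΔJ).
(a)–(d): forbidden (parity, ΔS).
(b)–(c): forbidden (parity, ΔS, ΔL).
(b)–(d): forbidden (ΔS).
(c)–(d): allowed.
Allowed pairs: 2 of 6.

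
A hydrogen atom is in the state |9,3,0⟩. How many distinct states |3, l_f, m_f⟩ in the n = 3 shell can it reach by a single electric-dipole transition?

E1 requires Δl = ±1, so l_f ∈ {2, 4}; with 0 ≤ l_f ≤ n_f−1 = 2, the allowed l_f values are {2}.
For l_f = 2: m_f ∈ {m_i−1, m_i, m_i+1} ∩ [−2, 2] = {-1, 0, 1} → 3 states.
Total: 3.

3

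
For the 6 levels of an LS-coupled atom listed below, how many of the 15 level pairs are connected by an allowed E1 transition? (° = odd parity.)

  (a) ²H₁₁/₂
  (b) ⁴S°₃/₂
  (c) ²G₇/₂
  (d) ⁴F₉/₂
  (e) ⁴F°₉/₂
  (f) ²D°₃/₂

1

(a)–(b): forbidden (ΔS, ΔL, ΔJ).
(a)–(c): forbidden (parity, ΔJ).
(a)–(d): forbidden (parity, ΔS, ΔL).
(a)–(e): forbidden (ΔS, ΔL).
(a)–(f): forbidden (ΔL, ΔJ).
(b)–(c): forbidden (ΔS, ΔL, ΔJ).
(b)–(d): forbidden (ΔL, ΔJ).
(b)–(e): forbidden (parity, ΔL, ΔJ).
(b)–(f): forbidden (parity, ΔS, ΔL).
(c)–(d): forbidden (parity, ΔS).
(c)–(e): forbidden (ΔS).
(c)–(f): forbidden (ΔL, ΔJ).
(d)–(e): allowed.
(d)–(f): forbidden (ΔS, ΔJ).
(e)–(f): forbidden (parity, ΔS, ΔJ).
Allowed pairs: 1 of 15.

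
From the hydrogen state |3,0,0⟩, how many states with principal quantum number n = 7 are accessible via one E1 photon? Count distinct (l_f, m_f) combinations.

3

E1 requires Δl = ±1, so l_f ∈ {-1, 1}; with 0 ≤ l_f ≤ n_f−1 = 6, the allowed l_f values are {1}.
For l_f = 1: m_f ∈ {m_i−1, m_i, m_i+1} ∩ [−1, 1] = {-1, 0, 1} → 3 states.
Total: 3.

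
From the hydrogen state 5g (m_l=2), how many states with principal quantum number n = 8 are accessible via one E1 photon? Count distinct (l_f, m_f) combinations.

6

E1 requires Δl = ±1, so l_f ∈ {3, 5}; with 0 ≤ l_f ≤ n_f−1 = 7, the allowed l_f values are {3, 5}.
For l_f = 3: m_f ∈ {m_i−1, m_i, m_i+1} ∩ [−3, 3] = {1, 2, 3} → 3 states.
For l_f = 5: m_f ∈ {m_i−1, m_i, m_i+1} ∩ [−5, 5] = {1, 2, 3} → 3 states.
Total: 6.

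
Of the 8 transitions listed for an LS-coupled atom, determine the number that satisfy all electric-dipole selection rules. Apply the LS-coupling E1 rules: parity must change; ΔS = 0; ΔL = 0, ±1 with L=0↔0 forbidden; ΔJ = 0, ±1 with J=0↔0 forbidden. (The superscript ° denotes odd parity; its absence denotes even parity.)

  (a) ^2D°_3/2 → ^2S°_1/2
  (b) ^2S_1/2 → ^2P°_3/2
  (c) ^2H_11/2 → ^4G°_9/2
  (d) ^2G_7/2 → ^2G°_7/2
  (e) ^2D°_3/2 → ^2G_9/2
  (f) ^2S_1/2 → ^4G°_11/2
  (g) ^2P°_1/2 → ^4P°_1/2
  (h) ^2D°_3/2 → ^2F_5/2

3

(a) forbidden (parity, ΔL fail)
(b) allowed
(c) forbidden (ΔS fails)
(d) allowed
(e) forbidden (ΔL, ΔJ fail)
(f) forbidden (ΔS, ΔL, ΔJ fail)
(g) forbidden (parity, ΔS fail)
(h) allowed
Total allowed: 3 of 8.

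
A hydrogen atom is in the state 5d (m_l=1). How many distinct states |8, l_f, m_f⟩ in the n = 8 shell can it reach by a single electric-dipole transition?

5

E1 requires Δl = ±1, so l_f ∈ {1, 3}; with 0 ≤ l_f ≤ n_f−1 = 7, the allowed l_f values are {1, 3}.
For l_f = 1: m_f ∈ {m_i−1, m_i, m_i+1} ∩ [−1, 1] = {0, 1} → 2 states.
For l_f = 3: m_f ∈ {m_i−1, m_i, m_i+1} ∩ [−3, 3] = {0, 1, 2} → 3 states.
Total: 5.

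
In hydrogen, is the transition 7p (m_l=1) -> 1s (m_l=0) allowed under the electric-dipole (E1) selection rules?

Initial l = 1, final l = 0, so Δl = -1. E1 requires Δl = ±1: passes.
m_l: 1 → 0 (Δm_l = -1). |Δm_l| ≤ 1 passes.
All E1 selection rules are satisfied.

allowed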